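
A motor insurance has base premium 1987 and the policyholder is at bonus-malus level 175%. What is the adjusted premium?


adjusted = base * BM_level / 100
= 1987 * 175 / 100
= 1987 * 1.75
= 3477.25


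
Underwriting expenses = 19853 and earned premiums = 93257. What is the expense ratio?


Expense ratio = expenses / premiums
= 19853 / 93257
= 0.2129


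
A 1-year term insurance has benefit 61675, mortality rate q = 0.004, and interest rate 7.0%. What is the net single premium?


NSP = benefit * q * v
v = 1/(1+i) = 0.934579
NSP = 61675 * 0.004 * 0.934579
= 230.5607


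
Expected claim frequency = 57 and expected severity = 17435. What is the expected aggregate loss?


E[S] = E[N] * E[X]
= 57 * 17435
= 993795


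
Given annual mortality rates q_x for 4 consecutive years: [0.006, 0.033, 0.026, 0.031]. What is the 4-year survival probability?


p_k = 1 - q_k for each year
Survival = product of (1 - q_k)
= 0.994 * 0.967 * 0.974 * 0.969
= 0.9072


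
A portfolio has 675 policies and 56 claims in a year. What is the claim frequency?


frequency = claims / policies
= 56 / 675
= 0.083


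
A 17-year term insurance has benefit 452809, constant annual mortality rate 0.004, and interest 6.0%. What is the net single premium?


NSP = benefit * sum_{k=0}^{n-1} k_p_x * q * v^(k+1)
With constant q=0.004, v=0.943396
Sum = 0.040819
NSP = 452809 * 0.040819
= 18482.9901


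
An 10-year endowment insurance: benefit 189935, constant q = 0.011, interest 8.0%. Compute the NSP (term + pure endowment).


Term component = 13438.1958
Pure endowment = 10_p_x * v^10 * benefit = 0.895288 * 0.463193 * 189935 = 78764.4713
NSP = 92202.6671


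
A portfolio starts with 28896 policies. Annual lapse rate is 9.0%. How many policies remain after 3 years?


remaining = initial * (1 - lapse)^years
= 28896 * (1 - 0.09)^3
= 28896 * 0.753571
= 21775.1876


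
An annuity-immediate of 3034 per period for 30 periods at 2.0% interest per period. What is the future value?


FV = PMT * ((1+i)^n - 1) / i
= 3034 * ((1.02)^30 - 1) / 0.02
= 3034 * (1.811362 - 1) / 0.02
= 123083.5523


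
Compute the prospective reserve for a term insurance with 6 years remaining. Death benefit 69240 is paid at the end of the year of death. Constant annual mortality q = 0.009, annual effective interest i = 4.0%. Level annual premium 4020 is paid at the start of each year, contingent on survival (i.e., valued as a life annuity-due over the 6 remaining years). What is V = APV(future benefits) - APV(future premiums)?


v = 1/(1+i) = 0.961538
APV(future benefits) per unit = sum_{k=0}^{5} k_p_x * q * v^(k+1) = 0.046178
APV(future benefits) = 69240 * 0.046178 = 3197.3662
Life annuity-due factor ä_{x:6} = sum_{k=0}^{5} k_p_x * v^k = 5.336127
APV(future premiums) = 4020 * 5.336127 = 21451.2302
V = 3197.3662 - 21451.2302
= -18253.864


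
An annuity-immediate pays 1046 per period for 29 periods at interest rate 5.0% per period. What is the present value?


PV = PMT * (1 - (1+i)^(-n)) / i
= 1046 * (1 - (1+0.05)^(-29)) / 0.05
= 1046 * (1 - 0.242946) / 0.05
= 1046 * 15.141074
= 15837.563


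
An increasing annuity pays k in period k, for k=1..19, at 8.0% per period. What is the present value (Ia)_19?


(Ia)_n = sum_{k=1}^{n} k * v^k, v = 1/(1+i)
v = 0.925926
Sum computed term by term:
(Ia)_19 = 74.617


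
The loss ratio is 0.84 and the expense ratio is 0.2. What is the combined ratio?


Combined ratio = loss ratio + expense ratio
= 0.84 + 0.2
= 1.04


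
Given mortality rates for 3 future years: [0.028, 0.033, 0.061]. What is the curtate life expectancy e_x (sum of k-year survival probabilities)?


e_x = sum_{k=1}^{n} k_p_x
k_p_x values:
  1_p_x = 0.972
  2_p_x = 0.939924
  3_p_x = 0.882589
e_x = 2.7945


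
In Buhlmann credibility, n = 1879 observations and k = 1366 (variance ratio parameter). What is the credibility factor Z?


Z = n / (n + k)
= 1879 / (1879 + 1366)
= 1879 / 3245
= 0.579


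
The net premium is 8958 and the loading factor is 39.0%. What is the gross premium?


Gross = net * (1 + loading)
= 8958 * (1 + 0.39)
= 8958 * 1.39
= 12451.62


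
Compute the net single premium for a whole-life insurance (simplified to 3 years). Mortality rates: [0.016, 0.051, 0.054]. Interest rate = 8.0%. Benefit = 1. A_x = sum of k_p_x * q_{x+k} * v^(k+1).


v = 0.925926
Year 0: k_p_x=1.0, q=0.016, term=0.014815
Year 1: k_p_x=0.984, q=0.051, term=0.043025
Year 2: k_p_x=0.933816, q=0.054, term=0.04003
A_x = 0.0979


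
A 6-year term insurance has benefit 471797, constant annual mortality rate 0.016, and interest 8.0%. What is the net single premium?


NSP = benefit * sum_{k=0}^{n-1} k_p_x * q * v^(k+1)
With constant q=0.016, v=0.925926
Sum = 0.071326
NSP = 471797 * 0.071326
= 33651.5355


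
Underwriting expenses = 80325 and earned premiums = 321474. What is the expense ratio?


Expense ratio = expenses / premiums
= 80325 / 321474
= 0.2499


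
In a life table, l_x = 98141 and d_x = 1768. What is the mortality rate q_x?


q_x = d_x / l_x
= 1768 / 98141
= 0.018


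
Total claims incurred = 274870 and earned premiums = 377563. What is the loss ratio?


Loss ratio = claims / premiums
= 274870 / 377563
= 0.728


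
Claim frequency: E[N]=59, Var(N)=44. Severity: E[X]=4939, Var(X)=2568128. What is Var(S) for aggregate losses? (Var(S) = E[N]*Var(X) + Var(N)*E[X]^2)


Var(S) = E[N]*Var(X) + Var(N)*E[X]^2
= 59*2568128 + 44*4939^2
= 151519552 + 1073323724
= 1.2248e+09


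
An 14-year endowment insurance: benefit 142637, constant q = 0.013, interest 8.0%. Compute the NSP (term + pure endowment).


Term component = 14286.5313
Pure endowment = 14_p_x * v^14 * benefit = 0.832607 * 0.340461 * 142637 = 40433.3529
NSP = 54719.8842


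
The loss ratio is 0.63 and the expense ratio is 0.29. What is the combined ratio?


Combined ratio = loss ratio + expense ratio
= 0.63 + 0.29
= 0.92


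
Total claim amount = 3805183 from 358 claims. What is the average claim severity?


severity = total / number
= 3805183 / 358
= 10629.0028


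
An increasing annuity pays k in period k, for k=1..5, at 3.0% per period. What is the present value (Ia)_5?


(Ia)_n = sum_{k=1}^{n} k * v^k, v = 1/(1+i)
v = 0.970874
Sum computed term by term:
(Ia)_5 = 13.4685


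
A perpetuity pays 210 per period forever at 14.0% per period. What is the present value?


PV = PMT / i
= 210 / 0.14
= 1500.0


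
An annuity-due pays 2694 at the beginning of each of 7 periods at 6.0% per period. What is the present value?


PV_due = PMT * (1-(1+i)^(-n))/i * (1+i)
PV_immediate = 15038.9356
PV_due = 15038.9356 * 1.06
= 15941.2717


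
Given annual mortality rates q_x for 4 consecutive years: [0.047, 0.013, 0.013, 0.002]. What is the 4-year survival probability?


p_k = 1 - q_k for each year
Survival = product of (1 - q_k)
= 0.953 * 0.987 * 0.987 * 0.998
= 0.9265


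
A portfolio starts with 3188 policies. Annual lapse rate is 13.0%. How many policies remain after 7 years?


remaining = initial * (1 - lapse)^years
= 3188 * (1 - 0.13)^7
= 3188 * 0.377255
= 1202.6883


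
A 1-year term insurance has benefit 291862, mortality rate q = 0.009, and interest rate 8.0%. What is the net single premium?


NSP = benefit * q * v
v = 1/(1+i) = 0.925926
NSP = 291862 * 0.009 * 0.925926
= 2432.1833


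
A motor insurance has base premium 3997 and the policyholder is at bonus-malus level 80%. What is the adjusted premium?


adjusted = base * BM_level / 100
= 3997 * 80 / 100
= 3997 * 0.8
= 3197.6


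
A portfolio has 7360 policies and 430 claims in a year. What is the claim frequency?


frequency = claims / policies
= 430 / 7360
= 0.0584


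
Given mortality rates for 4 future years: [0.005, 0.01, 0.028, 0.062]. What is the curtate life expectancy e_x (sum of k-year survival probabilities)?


e_x = sum_{k=1}^{n} k_p_x
k_p_x values:
  1_p_x = 0.995
  2_p_x = 0.98505
  3_p_x = 0.957469
  4_p_x = 0.898106
e_x = 3.8356


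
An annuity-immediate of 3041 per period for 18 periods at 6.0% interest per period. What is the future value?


FV = PMT * ((1+i)^n - 1) / i
= 3041 * ((1.06)^18 - 1) / 0.06
= 3041 * (2.854339 - 1) / 0.06
= 93984.0894


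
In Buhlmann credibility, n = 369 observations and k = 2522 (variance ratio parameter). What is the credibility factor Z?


Z = n / (n + k)
= 369 / (369 + 2522)
= 369 / 2891
= 0.1276


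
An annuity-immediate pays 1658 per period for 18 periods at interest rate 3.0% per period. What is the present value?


PV = PMT * (1 - (1+i)^(-n)) / i
= 1658 * (1 - (1+0.03)^(-18)) / 0.03
= 1658 * (1 - 0.587395) / 0.03
= 1658 * 13.753513
= 22803.3247


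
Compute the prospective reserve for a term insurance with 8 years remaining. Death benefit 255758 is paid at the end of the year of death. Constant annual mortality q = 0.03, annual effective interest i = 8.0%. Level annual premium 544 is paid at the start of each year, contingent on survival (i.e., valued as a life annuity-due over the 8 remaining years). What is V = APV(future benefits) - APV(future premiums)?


v = 1/(1+i) = 0.925926
APV(future benefits) per unit = sum_{k=0}^{7} k_p_x * q * v^(k+1) = 0.157246
APV(future benefits) = 255758 * 0.157246 = 40216.8655
Life annuity-due factor ä_{x:8} = sum_{k=0}^{7} k_p_x * v^k = 5.660848
APV(future premiums) = 544 * 5.660848 = 3079.5013
V = 40216.8655 - 3079.5013
= 37137.3642


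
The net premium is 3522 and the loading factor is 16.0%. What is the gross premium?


Gross = net * (1 + loading)
= 3522 * (1 + 0.16)
= 3522 * 1.16
= 4085.52


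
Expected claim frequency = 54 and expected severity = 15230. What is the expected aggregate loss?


E[S] = E[N] * E[X]
= 54 * 15230
= 822420


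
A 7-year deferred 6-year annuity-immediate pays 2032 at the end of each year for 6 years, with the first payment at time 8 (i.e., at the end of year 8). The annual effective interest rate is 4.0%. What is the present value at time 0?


PV at time 7 of the 6-year annuity-immediate:
a_n = 2032 * (1-(1+0.04)^(-6))/0.04 = 10652.0221
Discount back 7 years to time 0:
PV = 10652.0221 * (1+0.04)^(-7)
= 10652.0221 * 0.759918
= 8094.6613


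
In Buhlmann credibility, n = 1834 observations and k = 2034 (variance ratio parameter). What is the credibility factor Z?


Z = n / (n + k)
= 1834 / (1834 + 2034)
= 1834 / 3868
= 0.4741


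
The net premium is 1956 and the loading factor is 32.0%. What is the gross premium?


Gross = net * (1 + loading)
= 1956 * (1 + 0.32)
= 1956 * 1.32
= 2581.92


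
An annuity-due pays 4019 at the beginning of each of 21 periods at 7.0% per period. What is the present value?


PV_due = PMT * (1-(1+i)^(-n))/i * (1+i)
PV_immediate = 43547.9843
PV_due = 43547.9843 * 1.07
= 46596.3433


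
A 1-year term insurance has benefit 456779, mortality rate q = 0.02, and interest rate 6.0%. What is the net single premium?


NSP = benefit * q * v
v = 1/(1+i) = 0.943396
NSP = 456779 * 0.02 * 0.943396
= 8618.4717


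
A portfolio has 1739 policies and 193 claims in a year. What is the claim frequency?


frequency = claims / policies
= 193 / 1739
= 0.111


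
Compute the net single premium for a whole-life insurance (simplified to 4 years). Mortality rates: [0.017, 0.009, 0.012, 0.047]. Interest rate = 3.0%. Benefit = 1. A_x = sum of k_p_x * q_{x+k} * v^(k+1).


v = 0.970874
Year 0: k_p_x=1.0, q=0.017, term=0.016505
Year 1: k_p_x=0.983, q=0.009, term=0.008339
Year 2: k_p_x=0.974153, q=0.012, term=0.010698
Year 3: k_p_x=0.962463, q=0.047, term=0.040191
A_x = 0.0757


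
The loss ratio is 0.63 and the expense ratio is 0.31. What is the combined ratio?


Combined ratio = loss ratio + expense ratio
= 0.63 + 0.31
= 0.94


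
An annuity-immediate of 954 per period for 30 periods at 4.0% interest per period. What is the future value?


FV = PMT * ((1+i)^n - 1) / i
= 954 * ((1.04)^30 - 1) / 0.04
= 954 * (3.243398 - 1) / 0.04
= 53505.0306


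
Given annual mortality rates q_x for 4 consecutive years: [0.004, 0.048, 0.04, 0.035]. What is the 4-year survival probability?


p_k = 1 - q_k for each year
Survival = product of (1 - q_k)
= 0.996 * 0.952 * 0.96 * 0.965
= 0.8784


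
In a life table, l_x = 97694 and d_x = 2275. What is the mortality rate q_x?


q_x = d_x / l_x
= 2275 / 97694
= 0.0233


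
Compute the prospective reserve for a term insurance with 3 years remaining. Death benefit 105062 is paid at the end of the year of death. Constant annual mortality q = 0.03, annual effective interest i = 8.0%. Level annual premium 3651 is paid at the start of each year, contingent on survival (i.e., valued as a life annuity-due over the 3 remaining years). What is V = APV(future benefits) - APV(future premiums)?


v = 1/(1+i) = 0.925926
APV(future benefits) per unit = sum_{k=0}^{2} k_p_x * q * v^(k+1) = 0.075134
APV(future benefits) = 105062 * 0.075134 = 7893.7115
Life annuity-due factor ä_{x:3} = sum_{k=0}^{2} k_p_x * v^k = 2.704818
APV(future premiums) = 3651 * 2.704818 = 9875.2914
V = 7893.7115 - 9875.2914
= -1981.5799


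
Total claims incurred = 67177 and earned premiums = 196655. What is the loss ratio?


Loss ratio = claims / premiums
= 67177 / 196655
= 0.3416


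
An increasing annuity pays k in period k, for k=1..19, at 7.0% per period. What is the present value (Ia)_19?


(Ia)_n = sum_{k=1}^{n} k * v^k, v = 1/(1+i)
v = 0.934579
Sum computed term by term:
(Ia)_19 = 82.9347


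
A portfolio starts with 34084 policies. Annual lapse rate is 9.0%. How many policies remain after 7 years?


remaining = initial * (1 - lapse)^years
= 34084 * (1 - 0.09)^7
= 34084 * 0.516761
= 17613.2826


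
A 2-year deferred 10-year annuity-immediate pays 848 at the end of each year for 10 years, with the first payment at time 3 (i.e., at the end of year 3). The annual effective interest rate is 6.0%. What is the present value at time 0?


PV at time 2 of the 10-year annuity-immediate:
a_n = 848 * (1-(1+0.06)^(-10))/0.06 = 6241.3538
Discount back 2 years to time 0:
PV = 6241.3538 * (1+0.06)^(-2)
= 6241.3538 * 0.889996
= 5554.7827


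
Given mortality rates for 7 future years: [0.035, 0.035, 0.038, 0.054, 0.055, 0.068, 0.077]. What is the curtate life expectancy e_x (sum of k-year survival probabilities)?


e_x = sum_{k=1}^{n} k_p_x
k_p_x values:
  1_p_x = 0.965
  2_p_x = 0.931225
  3_p_x = 0.895838
  4_p_x = 0.847463
  5_p_x = 0.800853
  6_p_x = 0.746395
  7_p_x = 0.688922
e_x = 5.8757


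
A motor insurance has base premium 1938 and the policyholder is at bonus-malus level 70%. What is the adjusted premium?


adjusted = base * BM_level / 100
= 1938 * 70 / 100
= 1938 * 0.7
= 1356.6


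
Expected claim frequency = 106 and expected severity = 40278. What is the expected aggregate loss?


E[S] = E[N] * E[X]
= 106 * 40278
= 4.2695e+06


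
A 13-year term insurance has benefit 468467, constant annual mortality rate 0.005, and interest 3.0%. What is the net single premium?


NSP = benefit * sum_{k=0}^{n-1} k_p_x * q * v^(k+1)
With constant q=0.005, v=0.970874
Sum = 0.051715
NSP = 468467 * 0.051715
= 24226.8836


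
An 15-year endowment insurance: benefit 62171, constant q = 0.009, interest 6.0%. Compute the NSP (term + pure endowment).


Term component = 5154.6648
Pure endowment = 15_p_x * v^15 * benefit = 0.873182 * 0.417265 * 62171 = 22651.9029
NSP = 27806.5677


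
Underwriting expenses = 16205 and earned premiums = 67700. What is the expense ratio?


Expense ratio = expenses / premiums
= 16205 / 67700
= 0.2394


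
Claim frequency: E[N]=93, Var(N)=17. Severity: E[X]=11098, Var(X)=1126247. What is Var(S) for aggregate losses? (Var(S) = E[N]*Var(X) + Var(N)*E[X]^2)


Var(S) = E[N]*Var(X) + Var(N)*E[X]^2
= 93*1126247 + 17*11098^2
= 104740971 + 2093815268
= 2.1986e+09


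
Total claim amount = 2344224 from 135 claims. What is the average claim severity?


severity = total / number
= 2344224 / 135
= 17364.6222


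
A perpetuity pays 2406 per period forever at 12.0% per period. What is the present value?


PV = PMT / i
= 2406 / 0.12
= 20050.0


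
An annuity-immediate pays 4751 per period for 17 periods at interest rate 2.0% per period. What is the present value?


PV = PMT * (1 - (1+i)^(-n)) / i
= 4751 * (1 - (1+0.02)^(-17)) / 0.02
= 4751 * (1 - 0.714163) / 0.02
= 4751 * 14.291872
= 67900.6833


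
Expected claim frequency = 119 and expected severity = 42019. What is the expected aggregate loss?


E[S] = E[N] * E[X]
= 119 * 42019
= 5.0003e+06


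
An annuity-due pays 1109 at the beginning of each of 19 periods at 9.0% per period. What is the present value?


PV_due = PMT * (1-(1+i)^(-n))/i * (1+i)
PV_immediate = 9925.6773
PV_due = 9925.6773 * 1.09
= 10818.9882


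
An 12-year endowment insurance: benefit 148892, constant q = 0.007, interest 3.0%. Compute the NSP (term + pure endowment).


Term component = 10008.919
Pure endowment = 12_p_x * v^12 * benefit = 0.91916 * 0.70138 * 148892 = 95987.7141
NSP = 105996.633


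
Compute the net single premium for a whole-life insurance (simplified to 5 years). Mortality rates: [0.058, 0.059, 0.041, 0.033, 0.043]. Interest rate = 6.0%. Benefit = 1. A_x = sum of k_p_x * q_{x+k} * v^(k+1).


v = 0.943396
Year 0: k_p_x=1.0, q=0.058, term=0.054717
Year 1: k_p_x=0.942, q=0.059, term=0.049464
Year 2: k_p_x=0.886422, q=0.041, term=0.030515
Year 3: k_p_x=0.850079, q=0.033, term=0.02222
Year 4: k_p_x=0.822026, q=0.043, term=0.026413
A_x = 0.1833


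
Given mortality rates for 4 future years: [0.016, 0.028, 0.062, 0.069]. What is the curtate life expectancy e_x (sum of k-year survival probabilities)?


e_x = sum_{k=1}^{n} k_p_x
k_p_x values:
  1_p_x = 0.984
  2_p_x = 0.956448
  3_p_x = 0.897148
  4_p_x = 0.835245
e_x = 3.6728


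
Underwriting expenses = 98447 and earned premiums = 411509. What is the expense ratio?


Expense ratio = expenses / premiums
= 98447 / 411509
= 0.2392


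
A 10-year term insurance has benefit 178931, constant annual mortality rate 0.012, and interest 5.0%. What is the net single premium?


NSP = benefit * sum_{k=0}^{n-1} k_p_x * q * v^(k+1)
With constant q=0.012, v=0.952381
Sum = 0.088239
NSP = 178931 * 0.088239
= 15788.7391


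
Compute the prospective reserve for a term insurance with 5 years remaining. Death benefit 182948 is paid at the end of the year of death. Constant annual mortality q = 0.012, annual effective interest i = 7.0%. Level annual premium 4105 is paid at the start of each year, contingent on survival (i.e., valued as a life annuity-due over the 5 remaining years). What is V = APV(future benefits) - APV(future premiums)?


v = 1/(1+i) = 0.934579
APV(future benefits) per unit = sum_{k=0}^{4} k_p_x * q * v^(k+1) = 0.048114
APV(future benefits) = 182948 * 0.048114 = 8802.3477
Life annuity-due factor ä_{x:5} = sum_{k=0}^{4} k_p_x * v^k = 4.290159
APV(future premiums) = 4105 * 4.290159 = 17611.1026
V = 8802.3477 - 17611.1026
= -8808.7549


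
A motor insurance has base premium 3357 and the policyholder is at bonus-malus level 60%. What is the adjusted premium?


adjusted = base * BM_level / 100
= 3357 * 60 / 100
= 3357 * 0.6
= 2014.2


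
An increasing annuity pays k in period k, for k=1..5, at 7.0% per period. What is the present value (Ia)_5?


(Ia)_n = sum_{k=1}^{n} k * v^k, v = 1/(1+i)
v = 0.934579
Sum computed term by term:
(Ia)_5 = 11.7469


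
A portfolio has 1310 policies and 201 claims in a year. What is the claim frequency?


frequency = claims / policies
= 201 / 1310
= 0.1534


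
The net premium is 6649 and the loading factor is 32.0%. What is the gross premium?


Gross = net * (1 + loading)
= 6649 * (1 + 0.32)
= 6649 * 1.32
= 8776.68


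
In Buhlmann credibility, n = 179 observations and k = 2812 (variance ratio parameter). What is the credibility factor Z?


Z = n / (n + k)
= 179 / (179 + 2812)
= 179 / 2991
= 0.0598


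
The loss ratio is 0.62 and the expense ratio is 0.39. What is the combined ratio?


Combined ratio = loss ratio + expense ratio
= 0.62 + 0.39
= 1.01


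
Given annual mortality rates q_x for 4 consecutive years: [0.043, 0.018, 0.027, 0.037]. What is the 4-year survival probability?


p_k = 1 - q_k for each year
Survival = product of (1 - q_k)
= 0.957 * 0.982 * 0.973 * 0.963
= 0.8806


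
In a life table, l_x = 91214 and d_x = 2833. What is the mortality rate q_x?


q_x = d_x / l_x
= 2833 / 91214
= 0.0311


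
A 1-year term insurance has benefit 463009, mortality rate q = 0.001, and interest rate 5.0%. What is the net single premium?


NSP = benefit * q * v
v = 1/(1+i) = 0.952381
NSP = 463009 * 0.001 * 0.952381
= 440.961


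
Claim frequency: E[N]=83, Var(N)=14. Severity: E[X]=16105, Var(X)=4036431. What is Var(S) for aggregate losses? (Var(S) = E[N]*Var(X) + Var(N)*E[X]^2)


Var(S) = E[N]*Var(X) + Var(N)*E[X]^2
= 83*4036431 + 14*16105^2
= 335023773 + 3631194350
= 3.9662e+09


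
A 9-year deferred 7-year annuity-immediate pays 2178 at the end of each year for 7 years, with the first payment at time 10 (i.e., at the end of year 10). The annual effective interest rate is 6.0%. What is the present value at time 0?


PV at time 9 of the 7-year annuity-immediate:
a_n = 2178 * (1-(1+0.06)^(-7))/0.06 = 12158.4268
Discount back 9 years to time 0:
PV = 12158.4268 * (1+0.06)^(-9)
= 12158.4268 * 0.591898
= 7196.5541


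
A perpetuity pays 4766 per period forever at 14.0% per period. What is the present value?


PV = PMT / i
= 4766 / 0.14
= 34042.8571


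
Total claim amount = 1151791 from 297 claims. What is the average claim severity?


severity = total / number
= 1151791 / 297
= 3878.0842


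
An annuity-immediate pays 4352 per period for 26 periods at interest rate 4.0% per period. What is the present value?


PV = PMT * (1 - (1+i)^(-n)) / i
= 4352 * (1 - (1+0.04)^(-26)) / 0.04
= 4352 * (1 - 0.360689) / 0.04
= 4352 * 15.982769
= 69557.0115


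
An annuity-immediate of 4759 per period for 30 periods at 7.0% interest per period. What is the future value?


FV = PMT * ((1+i)^n - 1) / i
= 4759 * ((1.07)^30 - 1) / 0.07
= 4759 * (7.612255 - 1) / 0.07
= 449538.8821


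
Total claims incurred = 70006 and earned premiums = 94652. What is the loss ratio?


Loss ratio = claims / premiums
= 70006 / 94652
= 0.7396


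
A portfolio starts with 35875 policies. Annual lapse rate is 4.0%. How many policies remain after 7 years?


remaining = initial * (1 - lapse)^years
= 35875 * (1 - 0.04)^7
= 35875 * 0.751447
= 26958.1783


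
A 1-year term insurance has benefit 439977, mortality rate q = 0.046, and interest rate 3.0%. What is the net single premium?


NSP = benefit * q * v
v = 1/(1+i) = 0.970874
NSP = 439977 * 0.046 * 0.970874
= 19649.4583


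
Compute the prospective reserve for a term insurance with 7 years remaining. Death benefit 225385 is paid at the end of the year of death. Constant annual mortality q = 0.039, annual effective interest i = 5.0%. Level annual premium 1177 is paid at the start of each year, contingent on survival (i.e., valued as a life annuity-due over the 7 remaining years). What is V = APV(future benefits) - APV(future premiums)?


v = 1/(1+i) = 0.952381
APV(future benefits) per unit = sum_{k=0}^{6} k_p_x * q * v^(k+1) = 0.202473
APV(future benefits) = 225385 * 0.202473 = 45634.4075
Life annuity-due factor ä_{x:7} = sum_{k=0}^{6} k_p_x * v^k = 5.4512
APV(future premiums) = 1177 * 5.4512 = 6416.0622
V = 45634.4075 - 6416.0622
= 39218.3454


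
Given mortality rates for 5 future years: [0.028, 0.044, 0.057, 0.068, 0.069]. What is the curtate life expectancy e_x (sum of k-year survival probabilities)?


e_x = sum_{k=1}^{n} k_p_x
k_p_x values:
  1_p_x = 0.972
  2_p_x = 0.929232
  3_p_x = 0.876266
  4_p_x = 0.81668
  5_p_x = 0.760329
e_x = 4.3545


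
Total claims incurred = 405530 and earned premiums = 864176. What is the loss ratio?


Loss ratio = claims / premiums
= 405530 / 864176
= 0.4693


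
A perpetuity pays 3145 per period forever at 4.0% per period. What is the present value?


PV = PMT / i
= 3145 / 0.04
= 78625.0


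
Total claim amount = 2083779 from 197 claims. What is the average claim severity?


severity = total / number
= 2083779 / 197
= 10577.5584


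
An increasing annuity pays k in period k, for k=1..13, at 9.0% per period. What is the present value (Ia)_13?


(Ia)_n = sum_{k=1}^{n} k * v^k, v = 1/(1+i)
v = 0.917431
Sum computed term by term:
(Ia)_13 = 43.56


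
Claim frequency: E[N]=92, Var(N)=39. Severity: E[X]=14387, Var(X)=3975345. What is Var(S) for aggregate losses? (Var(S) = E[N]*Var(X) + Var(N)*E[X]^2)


Var(S) = E[N]*Var(X) + Var(N)*E[X]^2
= 92*3975345 + 39*14387^2
= 365731740 + 8072444991
= 8.4382e+09


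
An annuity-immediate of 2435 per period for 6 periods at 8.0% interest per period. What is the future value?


FV = PMT * ((1+i)^n - 1) / i
= 2435 * ((1.08)^6 - 1) / 0.08
= 2435 * (1.586874 - 1) / 0.08
= 17862.9872


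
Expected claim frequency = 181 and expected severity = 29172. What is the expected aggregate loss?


E[S] = E[N] * E[X]
= 181 * 29172
= 5.2801e+06


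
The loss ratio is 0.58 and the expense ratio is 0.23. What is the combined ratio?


Combined ratio = loss ratio + expense ratio
= 0.58 + 0.23
= 0.81


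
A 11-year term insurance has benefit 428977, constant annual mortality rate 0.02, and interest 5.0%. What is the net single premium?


NSP = benefit * sum_{k=0}^{n-1} k_p_x * q * v^(k+1)
With constant q=0.02, v=0.952381
Sum = 0.151951
NSP = 428977 * 0.151951
= 65183.5409


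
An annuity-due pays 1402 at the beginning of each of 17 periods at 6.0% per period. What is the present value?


PV_due = PMT * (1-(1+i)^(-n))/i * (1+i)
PV_immediate = 14689.1181
PV_due = 14689.1181 * 1.06
= 15570.4652


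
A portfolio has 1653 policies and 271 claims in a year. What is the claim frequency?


frequency = claims / policies
= 271 / 1653
= 0.1639


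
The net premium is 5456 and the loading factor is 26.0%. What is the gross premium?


Gross = net * (1 + loading)
= 5456 * (1 + 0.26)
= 5456 * 1.26
= 6874.56


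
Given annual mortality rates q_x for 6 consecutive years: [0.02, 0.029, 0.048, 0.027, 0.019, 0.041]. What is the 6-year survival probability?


p_k = 1 - q_k for each year
Survival = product of (1 - q_k)
= 0.98 * 0.971 * 0.952 * 0.973 * 0.981 * 0.959
= 0.8292


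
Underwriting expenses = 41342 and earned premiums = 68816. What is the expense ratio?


Expense ratio = expenses / premiums
= 41342 / 68816
= 0.6008


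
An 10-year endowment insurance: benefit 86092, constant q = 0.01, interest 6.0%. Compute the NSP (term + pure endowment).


Term component = 6087.9069
Pure endowment = 10_p_x * v^10 * benefit = 0.904382 * 0.558395 * 86092 = 43476.6517
NSP = 49564.5586


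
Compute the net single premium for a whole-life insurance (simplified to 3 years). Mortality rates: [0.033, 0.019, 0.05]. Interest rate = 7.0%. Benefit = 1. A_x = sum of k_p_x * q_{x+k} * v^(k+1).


v = 0.934579
Year 0: k_p_x=1.0, q=0.033, term=0.030841
Year 1: k_p_x=0.967, q=0.019, term=0.016048
Year 2: k_p_x=0.948627, q=0.05, term=0.038718
A_x = 0.0856


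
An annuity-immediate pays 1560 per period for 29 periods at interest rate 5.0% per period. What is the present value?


PV = PMT * (1 - (1+i)^(-n)) / i
= 1560 * (1 - (1+0.05)^(-29)) / 0.05
= 1560 * (1 - 0.242946) / 0.05
= 1560 * 15.141074
= 23620.0748


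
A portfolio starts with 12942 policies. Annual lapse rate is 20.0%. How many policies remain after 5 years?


remaining = initial * (1 - lapse)^years
= 12942 * (1 - 0.2)^5
= 12942 * 0.32768
= 4240.8346


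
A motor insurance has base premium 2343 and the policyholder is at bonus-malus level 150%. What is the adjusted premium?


adjusted = base * BM_level / 100
= 2343 * 150 / 100
= 2343 * 1.5
= 3514.5


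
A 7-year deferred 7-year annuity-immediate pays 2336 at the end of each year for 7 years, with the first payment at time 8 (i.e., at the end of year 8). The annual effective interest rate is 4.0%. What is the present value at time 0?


PV at time 7 of the 7-year annuity-immediate:
a_n = 2336 * (1-(1+0.04)^(-7))/0.04 = 14020.7997
Discount back 7 years to time 0:
PV = 14020.7997 * (1+0.04)^(-7)
= 14020.7997 * 0.759918
= 10654.6555


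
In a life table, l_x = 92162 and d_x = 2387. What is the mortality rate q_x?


q_x = d_x / l_x
= 2387 / 92162
= 0.0259


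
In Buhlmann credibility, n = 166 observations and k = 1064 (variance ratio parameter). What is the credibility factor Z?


Z = n / (n + k)
= 166 / (166 + 1064)
= 166 / 1230
= 0.135


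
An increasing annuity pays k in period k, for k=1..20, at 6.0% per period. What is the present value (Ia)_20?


(Ia)_n = sum_{k=1}^{n} k * v^k, v = 1/(1+i)
v = 0.943396
Sum computed term by term:
(Ia)_20 = 98.7004


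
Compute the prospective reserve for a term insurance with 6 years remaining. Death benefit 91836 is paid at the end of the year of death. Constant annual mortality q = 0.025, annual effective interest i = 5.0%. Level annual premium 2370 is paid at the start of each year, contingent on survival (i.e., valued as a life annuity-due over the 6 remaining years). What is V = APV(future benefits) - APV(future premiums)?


v = 1/(1+i) = 0.952381
APV(future benefits) per unit = sum_{k=0}^{5} k_p_x * q * v^(k+1) = 0.11965
APV(future benefits) = 91836 * 0.11965 = 10988.1776
Life annuity-due factor ä_{x:6} = sum_{k=0}^{5} k_p_x * v^k = 5.0253
APV(future premiums) = 2370 * 5.0253 = 11909.9612
V = 10988.1776 - 11909.9612
= -921.7836


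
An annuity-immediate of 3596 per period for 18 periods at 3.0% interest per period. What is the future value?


FV = PMT * ((1+i)^n - 1) / i
= 3596 * ((1.03)^18 - 1) / 0.03
= 3596 * (1.702433 - 1) / 0.03
= 84198.3096


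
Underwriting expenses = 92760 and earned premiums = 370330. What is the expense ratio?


Expense ratio = expenses / premiums
= 92760 / 370330
= 0.2505


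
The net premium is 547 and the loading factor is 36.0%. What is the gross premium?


Gross = net * (1 + loading)
= 547 * (1 + 0.36)
= 547 * 1.36
= 743.92


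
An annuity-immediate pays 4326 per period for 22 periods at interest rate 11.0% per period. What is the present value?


PV = PMT * (1 - (1+i)^(-n)) / i
= 4326 * (1 - (1+0.11)^(-22)) / 0.11
= 4326 * (1 - 0.100669) / 0.11
= 4326 * 8.175739
= 35368.2472


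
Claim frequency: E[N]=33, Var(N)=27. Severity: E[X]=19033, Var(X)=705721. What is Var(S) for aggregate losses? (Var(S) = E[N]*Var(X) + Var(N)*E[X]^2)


Var(S) = E[N]*Var(X) + Var(N)*E[X]^2
= 33*705721 + 27*19033^2
= 23288793 + 9780887403
= 9.8042e+09


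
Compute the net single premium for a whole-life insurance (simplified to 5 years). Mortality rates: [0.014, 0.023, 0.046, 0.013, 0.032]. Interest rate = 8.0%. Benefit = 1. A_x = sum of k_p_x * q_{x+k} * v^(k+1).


v = 0.925926
Year 0: k_p_x=1.0, q=0.014, term=0.012963
Year 1: k_p_x=0.986, q=0.023, term=0.019443
Year 2: k_p_x=0.963322, q=0.046, term=0.035177
Year 3: k_p_x=0.919009, q=0.013, term=0.008781
Year 4: k_p_x=0.907062, q=0.032, term=0.019755
A_x = 0.0961


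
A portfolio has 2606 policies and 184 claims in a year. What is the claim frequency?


frequency = claims / policies
= 184 / 2606
= 0.0706


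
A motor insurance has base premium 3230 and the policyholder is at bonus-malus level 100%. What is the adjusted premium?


adjusted = base * BM_level / 100
= 3230 * 100 / 100
= 3230 * 1.0
= 3230.0


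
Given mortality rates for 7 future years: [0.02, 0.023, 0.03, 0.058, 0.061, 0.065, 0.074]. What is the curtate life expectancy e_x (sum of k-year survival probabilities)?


e_x = sum_{k=1}^{n} k_p_x
k_p_x values:
  1_p_x = 0.98
  2_p_x = 0.95746
  3_p_x = 0.928736
  4_p_x = 0.87487
  5_p_x = 0.821502
  6_p_x = 0.768105
  7_p_x = 0.711265
e_x = 6.0419


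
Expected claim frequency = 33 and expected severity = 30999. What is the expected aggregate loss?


E[S] = E[N] * E[X]
= 33 * 30999
= 1.0230e+06


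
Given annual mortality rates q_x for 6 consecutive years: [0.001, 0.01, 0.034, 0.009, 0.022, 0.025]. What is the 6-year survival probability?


p_k = 1 - q_k for each year
Survival = product of (1 - q_k)
= 0.999 * 0.99 * 0.966 * 0.991 * 0.978 * 0.975
= 0.9028


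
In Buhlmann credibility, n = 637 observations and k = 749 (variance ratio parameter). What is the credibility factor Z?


Z = n / (n + k)
= 637 / (637 + 749)
= 637 / 1386
= 0.4596


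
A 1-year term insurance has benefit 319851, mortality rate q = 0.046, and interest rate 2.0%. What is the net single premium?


NSP = benefit * q * v
v = 1/(1+i) = 0.980392
NSP = 319851 * 0.046 * 0.980392
= 14424.6529


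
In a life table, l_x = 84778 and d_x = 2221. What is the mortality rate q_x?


q_x = d_x / l_x
= 2221 / 84778
= 0.0262


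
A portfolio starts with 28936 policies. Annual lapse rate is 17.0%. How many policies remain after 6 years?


remaining = initial * (1 - lapse)^years
= 28936 * (1 - 0.17)^6
= 28936 * 0.32694
= 9460.3466


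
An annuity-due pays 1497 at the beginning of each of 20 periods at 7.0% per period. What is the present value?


PV_due = PMT * (1-(1+i)^(-n))/i * (1+i)
PV_immediate = 15859.2393
PV_due = 15859.2393 * 1.07
= 16969.3861


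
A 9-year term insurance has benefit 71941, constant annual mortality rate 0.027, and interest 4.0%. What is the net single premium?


NSP = benefit * sum_{k=0}^{n-1} k_p_x * q * v^(k+1)
With constant q=0.027, v=0.961538
Sum = 0.181673
NSP = 71941 * 0.181673
= 13069.7607


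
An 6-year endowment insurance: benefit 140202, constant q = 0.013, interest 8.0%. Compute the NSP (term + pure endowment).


Term component = 8180.5245
Pure endowment = 6_p_x * v^6 * benefit = 0.924491 * 0.63017 * 140202 = 81679.7862
NSP = 89860.3107


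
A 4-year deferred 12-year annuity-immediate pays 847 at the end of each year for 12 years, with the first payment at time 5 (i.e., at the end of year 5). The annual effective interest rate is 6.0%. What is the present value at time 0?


PV at time 4 of the 12-year annuity-immediate:
a_n = 847 * (1-(1+0.06)^(-12))/0.06 = 7101.1158
Discount back 4 years to time 0:
PV = 7101.1158 * (1+0.06)^(-4)
= 7101.1158 * 0.792094
= 5624.7488


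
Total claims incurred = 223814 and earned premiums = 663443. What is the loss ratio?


Loss ratio = claims / premiums
= 223814 / 663443
= 0.3374


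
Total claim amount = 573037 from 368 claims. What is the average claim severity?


severity = total / number
= 573037 / 368
= 1557.1658


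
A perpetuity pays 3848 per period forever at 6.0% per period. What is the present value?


PV = PMT / i
= 3848 / 0.06
= 64133.3333


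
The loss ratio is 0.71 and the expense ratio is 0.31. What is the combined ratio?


Combined ratio = loss ratio + expense ratio
= 0.71 + 0.31
= 1.02


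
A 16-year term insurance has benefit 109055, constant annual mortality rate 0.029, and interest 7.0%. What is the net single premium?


NSP = benefit * sum_{k=0}^{n-1} k_p_x * q * v^(k+1)
With constant q=0.029, v=0.934579
Sum = 0.230967
NSP = 109055 * 0.230967
= 25188.0664


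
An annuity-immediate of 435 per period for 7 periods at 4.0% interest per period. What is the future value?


FV = PMT * ((1+i)^n - 1) / i
= 435 * ((1.04)^7 - 1) / 0.04
= 435 * (1.315932 - 1) / 0.04
= 3435.7581


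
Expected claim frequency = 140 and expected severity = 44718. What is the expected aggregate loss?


E[S] = E[N] * E[X]
= 140 * 44718
= 6.2605e+06


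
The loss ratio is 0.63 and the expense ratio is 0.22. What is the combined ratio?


Combined ratio = loss ratio + expense ratio
= 0.63 + 0.22
= 0.85


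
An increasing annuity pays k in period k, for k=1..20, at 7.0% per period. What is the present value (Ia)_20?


(Ia)_n = sum_{k=1}^{n} k * v^k, v = 1/(1+i)
v = 0.934579
Sum computed term by term:
(Ia)_20 = 88.1031


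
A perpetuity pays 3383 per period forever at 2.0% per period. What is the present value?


PV = PMT / i
= 3383 / 0.02
= 169150.0


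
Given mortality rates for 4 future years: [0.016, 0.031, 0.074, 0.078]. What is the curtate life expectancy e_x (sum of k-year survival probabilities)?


e_x = sum_{k=1}^{n} k_p_x
k_p_x values:
  1_p_x = 0.984
  2_p_x = 0.953496
  3_p_x = 0.882937
  4_p_x = 0.814068
e_x = 3.6345


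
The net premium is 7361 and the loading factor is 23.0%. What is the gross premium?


Gross = net * (1 + loading)
= 7361 * (1 + 0.23)
= 7361 * 1.23
= 9054.03


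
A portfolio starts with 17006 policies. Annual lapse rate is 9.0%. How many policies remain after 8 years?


remaining = initial * (1 - lapse)^years
= 17006 * (1 - 0.09)^8
= 17006 * 0.470253
= 7997.1145


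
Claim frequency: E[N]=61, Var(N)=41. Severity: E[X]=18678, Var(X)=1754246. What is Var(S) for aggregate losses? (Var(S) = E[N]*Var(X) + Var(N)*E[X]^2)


Var(S) = E[N]*Var(X) + Var(N)*E[X]^2
= 61*1754246 + 41*18678^2
= 107009006 + 14303575044
= 1.4411e+10


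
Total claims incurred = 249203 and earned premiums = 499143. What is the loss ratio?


Loss ratio = claims / premiums
= 249203 / 499143
= 0.4993


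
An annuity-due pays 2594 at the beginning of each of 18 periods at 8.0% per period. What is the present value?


PV_due = PMT * (1-(1+i)^(-n))/i * (1+i)
PV_immediate = 24310.6752
PV_due = 24310.6752 * 1.08
= 26255.5292


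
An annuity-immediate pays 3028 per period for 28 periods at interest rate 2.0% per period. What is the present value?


PV = PMT * (1 - (1+i)^(-n)) / i
= 3028 * (1 - (1+0.02)^(-28)) / 0.02
= 3028 * (1 - 0.574375) / 0.02
= 3028 * 21.281272
= 64439.6927


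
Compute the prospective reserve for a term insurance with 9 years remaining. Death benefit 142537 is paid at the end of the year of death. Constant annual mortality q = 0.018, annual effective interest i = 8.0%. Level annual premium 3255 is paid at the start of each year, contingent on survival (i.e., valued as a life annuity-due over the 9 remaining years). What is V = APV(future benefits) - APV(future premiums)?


v = 1/(1+i) = 0.925926
APV(future benefits) per unit = sum_{k=0}^{8} k_p_x * q * v^(k+1) = 0.105648
APV(future benefits) = 142537 * 0.105648 = 15058.7584
Life annuity-due factor ä_{x:9} = sum_{k=0}^{8} k_p_x * v^k = 6.338884
APV(future premiums) = 3255 * 6.338884 = 20633.0674
V = 15058.7584 - 20633.0674
= -5574.3089


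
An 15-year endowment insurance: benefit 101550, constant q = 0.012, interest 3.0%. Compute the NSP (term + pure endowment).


Term component = 13475.8362
Pure endowment = 15_p_x * v^15 * benefit = 0.834361 * 0.641862 * 101550 = 54384.5734
NSP = 67860.4096


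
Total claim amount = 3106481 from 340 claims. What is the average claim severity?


severity = total / number
= 3106481 / 340
= 9136.7088


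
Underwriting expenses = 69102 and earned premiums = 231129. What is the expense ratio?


Expense ratio = expenses / premiums
= 69102 / 231129
= 0.299


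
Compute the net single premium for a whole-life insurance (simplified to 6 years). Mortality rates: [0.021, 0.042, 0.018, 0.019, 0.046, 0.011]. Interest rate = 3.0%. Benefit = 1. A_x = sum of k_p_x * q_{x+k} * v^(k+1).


v = 0.970874
Year 0: k_p_x=1.0, q=0.021, term=0.020388
Year 1: k_p_x=0.979, q=0.042, term=0.038758
Year 2: k_p_x=0.937882, q=0.018, term=0.015449
Year 3: k_p_x=0.921, q=0.019, term=0.015548
Year 4: k_p_x=0.903501, q=0.046, term=0.035851
Year 5: k_p_x=0.86194, q=0.011, term=0.00794
A_x = 0.1339


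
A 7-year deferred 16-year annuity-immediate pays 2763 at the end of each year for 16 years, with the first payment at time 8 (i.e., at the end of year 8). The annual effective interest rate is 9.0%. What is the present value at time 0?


PV at time 7 of the 16-year annuity-immediate:
a_n = 2763 * (1-(1+0.09)^(-16))/0.09 = 22967.5983
Discount back 7 years to time 0:
PV = 22967.5983 * (1+0.09)^(-7)
= 22967.5983 * 0.547034
= 12564.0628
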